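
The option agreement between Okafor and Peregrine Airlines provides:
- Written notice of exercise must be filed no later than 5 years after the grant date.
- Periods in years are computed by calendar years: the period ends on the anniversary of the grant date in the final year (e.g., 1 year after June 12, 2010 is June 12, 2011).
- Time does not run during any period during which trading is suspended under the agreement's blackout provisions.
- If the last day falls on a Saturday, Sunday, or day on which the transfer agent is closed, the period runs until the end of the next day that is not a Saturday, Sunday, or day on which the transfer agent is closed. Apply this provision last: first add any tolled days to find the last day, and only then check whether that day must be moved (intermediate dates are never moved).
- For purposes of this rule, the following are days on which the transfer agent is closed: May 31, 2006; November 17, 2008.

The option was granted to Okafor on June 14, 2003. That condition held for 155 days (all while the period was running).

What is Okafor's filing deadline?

5 years after June 14, 2003 is June 14, 2008.
Tolling adds 155 days: June 14, 2008 + 155 days = November 16, 2008.
November 16, 2008 is Sunday; November 17, 2008 is a listed holiday. The next qualifying day is November 18, 2008.

November 18, 2008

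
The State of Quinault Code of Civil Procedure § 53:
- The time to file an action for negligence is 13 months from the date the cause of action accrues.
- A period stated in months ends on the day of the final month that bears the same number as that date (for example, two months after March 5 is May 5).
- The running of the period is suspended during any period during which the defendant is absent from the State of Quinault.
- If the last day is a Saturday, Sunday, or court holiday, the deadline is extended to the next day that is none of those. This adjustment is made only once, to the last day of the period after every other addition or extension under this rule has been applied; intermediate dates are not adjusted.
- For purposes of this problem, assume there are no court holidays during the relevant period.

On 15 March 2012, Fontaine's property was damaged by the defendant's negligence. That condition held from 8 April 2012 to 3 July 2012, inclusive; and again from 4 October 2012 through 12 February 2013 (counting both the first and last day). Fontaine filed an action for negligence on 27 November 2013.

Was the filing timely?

13 months after 15 March 2012 is April 15, 2013.
From April 8, 2012 through July 3, 2012 inclusive is 87 days; tolling adds 87 days: April 15, 2013 + 87 days = July 11, 2013.
From October 4, 2012 through February 12, 2013 inclusive is 132 days; tolling adds 132 days: July 11, 2013 + 132 days = November 20, 2013.
November 20, 2013 is a Wednesday and not a court holiday, so no extension applies.
The deadline is November 20, 2013; the filing on November 27, 2013 is after that date.

No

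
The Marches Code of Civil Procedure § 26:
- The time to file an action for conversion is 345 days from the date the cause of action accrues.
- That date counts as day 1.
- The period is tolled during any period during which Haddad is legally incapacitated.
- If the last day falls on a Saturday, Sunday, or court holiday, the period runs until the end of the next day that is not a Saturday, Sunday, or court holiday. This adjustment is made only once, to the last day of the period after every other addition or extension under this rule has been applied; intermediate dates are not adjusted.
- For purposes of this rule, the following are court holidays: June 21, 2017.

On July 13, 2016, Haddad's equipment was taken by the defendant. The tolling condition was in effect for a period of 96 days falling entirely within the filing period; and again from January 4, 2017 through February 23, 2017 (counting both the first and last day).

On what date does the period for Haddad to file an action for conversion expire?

November 16, 2017

Counting July 13, 2016 as day 1, day 345 is June 22, 2017.
Tolling adds 96 days: June 22, 2017 + 96 days = September 26, 2017.
From January 4, 2017 through February 23, 2017 inclusive is 51 days; tolling adds 51 days: September 26, 2017 + 51 days = November 16, 2017.
November 16, 2017 is a Thursday and not a court holiday, so no extension applies.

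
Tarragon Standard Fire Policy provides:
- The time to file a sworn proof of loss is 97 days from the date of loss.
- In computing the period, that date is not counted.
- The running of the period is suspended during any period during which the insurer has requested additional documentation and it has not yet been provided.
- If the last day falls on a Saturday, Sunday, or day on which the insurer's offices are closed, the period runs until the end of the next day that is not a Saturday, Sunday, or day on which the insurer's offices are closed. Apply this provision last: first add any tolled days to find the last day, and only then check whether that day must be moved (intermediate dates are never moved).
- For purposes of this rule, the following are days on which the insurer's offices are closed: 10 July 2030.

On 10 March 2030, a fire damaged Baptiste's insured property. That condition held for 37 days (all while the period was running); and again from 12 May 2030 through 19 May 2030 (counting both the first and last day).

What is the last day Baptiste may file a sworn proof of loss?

July 30, 2030

97 days after 10 March 2030 is June 15, 2030.
Tolling adds 37 days: June 15, 2030 + 37 days = July 22, 2030.
From May 12, 2030 through May 19, 2030 inclusive is 8 days; tolling adds 8 days: July 22, 2030 + 8 days = July 30, 2030.
July 30, 2030 is a Tuesday and not a day on which the insurer's offices are closed, so no extension applies.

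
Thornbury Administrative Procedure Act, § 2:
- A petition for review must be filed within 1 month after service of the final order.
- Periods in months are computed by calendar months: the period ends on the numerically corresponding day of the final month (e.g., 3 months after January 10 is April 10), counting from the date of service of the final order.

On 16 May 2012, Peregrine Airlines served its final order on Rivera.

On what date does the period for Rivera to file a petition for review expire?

1 month after 16 May 2012 is June 16, 2012.

June 16, 2012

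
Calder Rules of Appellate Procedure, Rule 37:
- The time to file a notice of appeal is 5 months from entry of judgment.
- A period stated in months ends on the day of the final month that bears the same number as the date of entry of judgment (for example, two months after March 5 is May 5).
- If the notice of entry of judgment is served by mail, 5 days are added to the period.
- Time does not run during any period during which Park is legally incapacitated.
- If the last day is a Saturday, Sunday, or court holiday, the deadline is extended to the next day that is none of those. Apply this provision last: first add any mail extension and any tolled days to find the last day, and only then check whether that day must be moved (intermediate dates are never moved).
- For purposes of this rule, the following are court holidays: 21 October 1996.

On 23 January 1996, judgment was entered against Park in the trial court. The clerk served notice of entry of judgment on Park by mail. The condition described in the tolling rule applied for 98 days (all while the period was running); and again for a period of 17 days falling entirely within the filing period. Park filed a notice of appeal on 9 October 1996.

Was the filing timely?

5 months after 23 January 1996 is June 23, 1996.
Service was by mail, adding 5 days: June 23, 1996 + 5 days = June 28, 1996.
Tolling adds 98 days: June 28, 1996 + 98 days = October 4, 1996.
Tolling adds 17 days: October 4, 1996 + 17 days = October 21, 1996.
October 21, 1996 is a listed holiday. The next qualifying day is October 22, 1996.
The deadline is October 22, 1996; the filing on October 9, 1996 is on or before that date.

Yes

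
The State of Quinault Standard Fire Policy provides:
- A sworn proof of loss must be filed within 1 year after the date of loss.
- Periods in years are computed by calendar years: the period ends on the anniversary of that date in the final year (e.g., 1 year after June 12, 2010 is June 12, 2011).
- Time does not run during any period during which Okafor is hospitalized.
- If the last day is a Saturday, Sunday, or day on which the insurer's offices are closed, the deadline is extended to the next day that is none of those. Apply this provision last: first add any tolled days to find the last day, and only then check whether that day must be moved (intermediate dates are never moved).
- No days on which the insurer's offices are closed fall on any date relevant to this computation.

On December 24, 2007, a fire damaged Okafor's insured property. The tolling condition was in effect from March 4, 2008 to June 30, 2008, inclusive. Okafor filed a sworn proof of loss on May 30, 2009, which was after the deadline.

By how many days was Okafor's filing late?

1 year after December 24, 2007 is December 24, 2008.
From March 4, 2008 through June 30, 2008 inclusive is 119 days; tolling adds 119 days: December 24, 2008 + 119 days = April 22, 2009.
April 22, 2009 is a Wednesday and not a day on which the insurer's offices are closed, so no extension applies.
The deadline is April 22, 2009; from April 22, 2009 to May 30, 2009 is 38 days.

38 days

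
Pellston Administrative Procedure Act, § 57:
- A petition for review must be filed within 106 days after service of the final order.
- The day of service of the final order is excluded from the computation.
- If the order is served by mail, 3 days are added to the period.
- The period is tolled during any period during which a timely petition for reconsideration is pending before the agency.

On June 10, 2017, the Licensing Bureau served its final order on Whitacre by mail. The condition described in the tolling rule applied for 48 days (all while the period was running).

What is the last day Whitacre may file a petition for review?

106 days after June 10, 2017 is September 24, 2017.
Service was by mail, adding 3 days: September 24, 2017 + 3 days = September 27, 2017.
Tolling adds 48 days: September 27, 2017 + 48 days = November 14, 2017.

November 14, 2017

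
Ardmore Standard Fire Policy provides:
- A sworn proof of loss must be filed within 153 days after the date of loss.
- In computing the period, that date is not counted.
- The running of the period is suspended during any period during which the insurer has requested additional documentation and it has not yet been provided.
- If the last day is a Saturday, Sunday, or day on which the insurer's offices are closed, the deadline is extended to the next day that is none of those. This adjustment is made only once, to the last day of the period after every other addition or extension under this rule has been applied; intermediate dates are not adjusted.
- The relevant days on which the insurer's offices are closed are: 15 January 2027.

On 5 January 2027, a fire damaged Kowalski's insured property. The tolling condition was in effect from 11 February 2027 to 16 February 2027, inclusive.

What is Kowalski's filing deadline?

153 days after 5 January 2027 is June 7, 2027.
From February 11, 2027 through February 16, 2027 inclusive is 6 days; tolling adds 6 days: June 7, 2027 + 6 days = June 13, 2027.
June 13, 2027 is Sunday. The next qualifying day is June 14, 2027.

June 14, 2027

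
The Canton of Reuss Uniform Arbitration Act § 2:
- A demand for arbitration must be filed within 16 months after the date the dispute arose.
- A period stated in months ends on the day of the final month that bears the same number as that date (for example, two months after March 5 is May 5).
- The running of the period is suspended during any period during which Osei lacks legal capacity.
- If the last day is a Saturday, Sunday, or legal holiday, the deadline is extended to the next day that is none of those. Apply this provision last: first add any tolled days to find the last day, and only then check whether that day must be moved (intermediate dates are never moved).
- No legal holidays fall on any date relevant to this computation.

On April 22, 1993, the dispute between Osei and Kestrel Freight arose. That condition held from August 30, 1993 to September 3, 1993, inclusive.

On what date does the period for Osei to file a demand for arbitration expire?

August 29, 1994

16 months after April 22, 1993 is August 22, 1994.
From August 30, 1993 through September 3, 1993 inclusive is 5 days; tolling adds 5 days: August 22, 1994 + 5 days = August 27, 1994.
August 27, 1994 is Saturday; August 28, 1994 is Sunday. The next qualifying day is August 29, 1994.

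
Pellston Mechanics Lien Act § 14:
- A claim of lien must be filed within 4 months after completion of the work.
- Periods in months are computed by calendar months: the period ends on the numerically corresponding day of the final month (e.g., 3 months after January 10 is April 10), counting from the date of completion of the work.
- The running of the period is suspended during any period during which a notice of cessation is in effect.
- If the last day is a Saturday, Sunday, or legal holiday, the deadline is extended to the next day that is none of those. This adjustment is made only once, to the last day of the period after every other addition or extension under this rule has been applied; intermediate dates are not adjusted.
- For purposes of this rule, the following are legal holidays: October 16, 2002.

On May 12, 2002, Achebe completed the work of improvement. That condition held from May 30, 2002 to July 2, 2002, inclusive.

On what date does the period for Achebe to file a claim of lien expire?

October 17, 2002

4 months after May 12, 2002 is September 12, 2002.
From May 30, 2002 through July 2, 2002 inclusive is 34 days; tolling adds 34 days: September 12, 2002 + 34 days = October 16, 2002.
October 16, 2002 is a listed holiday. The next qualifying day is October 17, 2002.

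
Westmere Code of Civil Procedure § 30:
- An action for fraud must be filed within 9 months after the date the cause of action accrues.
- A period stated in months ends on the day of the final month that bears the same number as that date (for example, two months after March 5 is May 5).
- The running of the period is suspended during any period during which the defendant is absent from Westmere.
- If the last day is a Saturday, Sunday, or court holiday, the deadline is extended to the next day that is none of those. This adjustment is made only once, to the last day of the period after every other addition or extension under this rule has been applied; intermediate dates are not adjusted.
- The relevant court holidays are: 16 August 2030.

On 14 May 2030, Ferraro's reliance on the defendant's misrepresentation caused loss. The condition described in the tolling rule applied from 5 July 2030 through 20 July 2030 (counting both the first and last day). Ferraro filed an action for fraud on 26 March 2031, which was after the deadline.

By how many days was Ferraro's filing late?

9 months after 14 May 2030 is February 14, 2031.
From July 5, 2030 through July 20, 2030 inclusive is 16 days; tolling adds 16 days: February 14, 2031 + 16 days = March 2, 2031.
March 2, 2031 is Sunday. The next qualifying day is March 3, 2031.
The deadline is March 3, 2031; from March 3, 2031 to March 26, 2031 is 23 days.

23 days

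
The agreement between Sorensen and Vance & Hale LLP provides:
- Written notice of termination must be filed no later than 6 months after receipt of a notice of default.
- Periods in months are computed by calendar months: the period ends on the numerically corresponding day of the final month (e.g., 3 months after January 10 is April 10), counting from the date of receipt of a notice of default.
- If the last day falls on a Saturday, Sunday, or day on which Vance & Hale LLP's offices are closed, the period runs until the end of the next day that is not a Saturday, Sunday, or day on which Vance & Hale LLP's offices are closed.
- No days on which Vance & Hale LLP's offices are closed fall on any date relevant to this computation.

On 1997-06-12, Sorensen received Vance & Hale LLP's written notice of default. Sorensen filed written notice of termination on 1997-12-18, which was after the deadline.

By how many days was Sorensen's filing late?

6 months after 1997-06-12 is December 12, 1997.
December 12, 1997 is a Friday and not a day on which Vance & Hale LLP's offices are closed, so no extension applies.
The deadline is December 12, 1997; from December 12, 1997 to December 18, 1997 is 6 days.

6 days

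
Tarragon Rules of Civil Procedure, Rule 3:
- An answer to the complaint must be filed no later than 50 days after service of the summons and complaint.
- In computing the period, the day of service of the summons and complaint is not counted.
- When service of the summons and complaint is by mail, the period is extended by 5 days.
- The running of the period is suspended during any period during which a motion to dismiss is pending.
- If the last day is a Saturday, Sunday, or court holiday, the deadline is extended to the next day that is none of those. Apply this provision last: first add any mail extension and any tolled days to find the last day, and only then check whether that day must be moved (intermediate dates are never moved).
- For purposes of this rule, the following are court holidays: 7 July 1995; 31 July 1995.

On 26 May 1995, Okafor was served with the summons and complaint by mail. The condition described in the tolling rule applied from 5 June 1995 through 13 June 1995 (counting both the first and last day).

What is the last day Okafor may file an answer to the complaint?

50 days after 26 May 1995 is July 15, 1995.
Service was by mail, adding 5 days: July 15, 1995 + 5 days = July 20, 1995.
From June 5, 1995 through June 13, 1995 inclusive is 9 days; tolling adds 9 days: July 20, 1995 + 9 days = July 29, 1995.
July 29, 1995 is Saturday; July 30, 1995 is Sunday; July 31, 1995 is a listed holiday. The next qualifying day is August 1, 1995.

August 1, 1995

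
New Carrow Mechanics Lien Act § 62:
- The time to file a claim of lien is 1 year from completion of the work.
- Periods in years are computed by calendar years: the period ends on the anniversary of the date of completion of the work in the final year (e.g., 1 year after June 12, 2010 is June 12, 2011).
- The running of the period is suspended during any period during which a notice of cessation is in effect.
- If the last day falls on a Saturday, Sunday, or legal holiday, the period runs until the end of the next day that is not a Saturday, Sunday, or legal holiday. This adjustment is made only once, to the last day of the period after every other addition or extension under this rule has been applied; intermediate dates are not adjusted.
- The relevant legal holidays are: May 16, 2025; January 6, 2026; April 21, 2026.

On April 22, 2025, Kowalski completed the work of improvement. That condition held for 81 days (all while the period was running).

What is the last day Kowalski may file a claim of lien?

1 year after April 22, 2025 is April 22, 2026.
Tolling adds 81 days: April 22, 2026 + 81 days = July 12, 2026.
July 12, 2026 is Sunday. The next qualifying day is July 13, 2026.

July 13, 2026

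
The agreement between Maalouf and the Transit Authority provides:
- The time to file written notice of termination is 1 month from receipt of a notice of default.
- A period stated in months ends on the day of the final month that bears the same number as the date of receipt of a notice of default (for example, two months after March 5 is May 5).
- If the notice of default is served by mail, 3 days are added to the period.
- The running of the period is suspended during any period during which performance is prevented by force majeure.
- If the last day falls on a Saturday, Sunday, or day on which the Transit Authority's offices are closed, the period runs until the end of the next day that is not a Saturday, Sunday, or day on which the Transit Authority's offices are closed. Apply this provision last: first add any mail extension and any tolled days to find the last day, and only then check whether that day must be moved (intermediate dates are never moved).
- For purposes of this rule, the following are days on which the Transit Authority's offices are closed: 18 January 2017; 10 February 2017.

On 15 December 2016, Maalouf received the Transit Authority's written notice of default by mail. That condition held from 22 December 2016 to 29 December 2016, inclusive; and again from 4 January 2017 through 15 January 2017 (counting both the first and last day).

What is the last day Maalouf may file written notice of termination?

1 month after 15 December 2016 is January 15, 2017.
Service was by mail, adding 3 days: January 15, 2017 + 3 days = January 18, 2017.
From December 22, 2016 through December 29, 2016 inclusive is 8 days; tolling adds 8 days: January 18, 2017 + 8 days = January 26, 2017.
From January 4, 2017 through January 15, 2017 inclusive is 12 days; tolling adds 12 days: January 26, 2017 + 12 days = February 7, 2017.
February 7, 2017 is a Tuesday and not a day on which the Transit Authority's offices are closed, so no extension applies.

February 7, 2017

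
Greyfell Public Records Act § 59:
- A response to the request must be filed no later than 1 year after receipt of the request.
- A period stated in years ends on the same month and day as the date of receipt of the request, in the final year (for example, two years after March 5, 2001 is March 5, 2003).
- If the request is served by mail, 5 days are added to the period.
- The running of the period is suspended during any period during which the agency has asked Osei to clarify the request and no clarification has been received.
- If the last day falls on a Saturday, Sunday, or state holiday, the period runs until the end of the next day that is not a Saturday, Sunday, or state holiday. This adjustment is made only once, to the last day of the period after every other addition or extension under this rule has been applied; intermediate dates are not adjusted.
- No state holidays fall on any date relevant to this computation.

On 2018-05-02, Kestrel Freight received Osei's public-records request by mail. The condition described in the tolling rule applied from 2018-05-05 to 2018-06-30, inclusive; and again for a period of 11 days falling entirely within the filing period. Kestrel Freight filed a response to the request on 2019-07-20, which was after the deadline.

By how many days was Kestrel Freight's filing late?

1 year after 2018-05-02 is May 2, 2019.
Service was by mail, adding 5 days: May 2, 2019 + 5 days = May 7, 2019.
From May 5, 2018 through June 30, 2018 inclusive is 57 days; tolling adds 57 days: May 7, 2019 + 57 days = July 3, 2019.
Tolling adds 11 days: July 3, 2019 + 11 days = July 14, 2019.
July 14, 2019 is Sunday. The next qualifying day is July 15, 2019.
The deadline is July 15, 2019; from July 15, 2019 to July 20, 2019 is 5 days.

5 days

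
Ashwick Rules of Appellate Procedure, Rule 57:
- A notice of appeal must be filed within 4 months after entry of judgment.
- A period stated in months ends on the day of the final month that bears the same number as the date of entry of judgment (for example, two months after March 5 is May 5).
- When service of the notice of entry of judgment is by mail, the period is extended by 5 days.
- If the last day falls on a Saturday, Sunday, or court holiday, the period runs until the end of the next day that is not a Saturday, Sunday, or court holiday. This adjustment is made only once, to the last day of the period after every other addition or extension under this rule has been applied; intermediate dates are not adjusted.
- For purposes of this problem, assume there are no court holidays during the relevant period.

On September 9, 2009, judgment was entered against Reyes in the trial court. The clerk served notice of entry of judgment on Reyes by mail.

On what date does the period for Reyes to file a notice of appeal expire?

4 months after September 9, 2009 is January 9, 2010.
Service was by mail, adding 5 days: January 9, 2010 + 5 days = January 14, 2010.
January 14, 2010 is a Thursday and not a court holiday, so no extension applies.

January 14, 2010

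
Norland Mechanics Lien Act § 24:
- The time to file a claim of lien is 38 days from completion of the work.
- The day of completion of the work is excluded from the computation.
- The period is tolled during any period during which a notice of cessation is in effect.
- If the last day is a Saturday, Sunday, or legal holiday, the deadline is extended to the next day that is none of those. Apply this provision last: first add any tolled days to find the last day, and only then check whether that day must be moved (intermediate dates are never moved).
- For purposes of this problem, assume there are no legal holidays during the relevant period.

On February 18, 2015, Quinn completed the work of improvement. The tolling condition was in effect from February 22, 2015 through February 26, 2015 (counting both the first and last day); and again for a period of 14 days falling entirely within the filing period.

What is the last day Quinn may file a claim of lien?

38 days after February 18, 2015 is March 28, 2015.
From February 22, 2015 through February 26, 2015 inclusive is 5 days; tolling adds 5 days: March 28, 2015 + 5 days = April 2, 2015.
Tolling adds 14 days: April 2, 2015 + 14 days = April 16, 2015.
April 16, 2015 is a Thursday and not a legal holiday, so no extension applies.

April 16, 2015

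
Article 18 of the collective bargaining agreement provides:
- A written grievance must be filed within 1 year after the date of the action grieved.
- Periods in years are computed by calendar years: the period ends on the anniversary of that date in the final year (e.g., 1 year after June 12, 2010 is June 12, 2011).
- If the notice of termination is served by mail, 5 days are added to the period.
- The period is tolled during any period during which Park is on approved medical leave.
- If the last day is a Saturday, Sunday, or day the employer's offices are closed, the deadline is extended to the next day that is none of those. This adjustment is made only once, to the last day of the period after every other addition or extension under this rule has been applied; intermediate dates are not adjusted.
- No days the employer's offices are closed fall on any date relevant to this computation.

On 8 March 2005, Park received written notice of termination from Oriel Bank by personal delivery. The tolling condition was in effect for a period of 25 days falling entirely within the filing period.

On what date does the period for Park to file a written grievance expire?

April 3, 2006

1 year after 8 March 2005 is March 8, 2006.
Service was not by mail, so no mail extension applies.
Tolling adds 25 days: March 8, 2006 + 25 days = April 2, 2006.
April 2, 2006 is Sunday. The next qualifying day is April 3, 2006.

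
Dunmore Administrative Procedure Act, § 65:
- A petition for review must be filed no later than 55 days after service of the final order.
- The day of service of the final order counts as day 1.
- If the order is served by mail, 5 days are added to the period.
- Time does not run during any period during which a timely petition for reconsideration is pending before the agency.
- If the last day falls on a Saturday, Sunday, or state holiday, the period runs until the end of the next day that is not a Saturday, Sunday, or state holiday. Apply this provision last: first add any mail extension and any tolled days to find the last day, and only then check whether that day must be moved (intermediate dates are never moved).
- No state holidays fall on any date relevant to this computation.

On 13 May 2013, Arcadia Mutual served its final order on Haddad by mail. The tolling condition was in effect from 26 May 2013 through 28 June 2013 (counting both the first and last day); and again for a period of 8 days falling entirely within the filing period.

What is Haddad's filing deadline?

Counting 13 May 2013 as day 1, day 55 is July 6, 2013.
Service was by mail, adding 5 days: July 6, 2013 + 5 days = July 11, 2013.
From May 26, 2013 through June 28, 2013 inclusive is 34 days; tolling adds 34 days: July 11, 2013 + 34 days = August 14, 2013.
Tolling adds 8 days: August 14, 2013 + 8 days = August 22, 2013.
August 22, 2013 is a Thursday and not a state holiday, so no extension applies.

August 22, 2013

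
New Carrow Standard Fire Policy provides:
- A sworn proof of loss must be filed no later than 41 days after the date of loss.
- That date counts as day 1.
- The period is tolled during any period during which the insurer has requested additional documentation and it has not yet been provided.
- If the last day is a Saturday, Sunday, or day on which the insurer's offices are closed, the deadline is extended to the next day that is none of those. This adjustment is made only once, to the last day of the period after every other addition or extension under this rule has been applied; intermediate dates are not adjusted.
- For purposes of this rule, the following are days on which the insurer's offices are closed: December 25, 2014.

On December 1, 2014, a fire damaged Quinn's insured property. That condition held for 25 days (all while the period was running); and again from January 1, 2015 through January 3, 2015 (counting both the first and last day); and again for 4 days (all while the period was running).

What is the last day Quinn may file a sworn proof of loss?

February 11, 2015

Counting December 1, 2014 as day 1, day 41 is January 10, 2015.
Tolling adds 25 days: January 10, 2015 + 25 days = February 4, 2015.
From January 1, 2015 through January 3, 2015 inclusive is 3 days; tolling adds 3 days: February 4, 2015 + 3 days = February 7, 2015.
Tolling adds 4 days: February 7, 2015 + 4 days = February 11, 2015.
February 11, 2015 is a Wednesday and not a day on which the insurer's offices are closed, so no extension applies.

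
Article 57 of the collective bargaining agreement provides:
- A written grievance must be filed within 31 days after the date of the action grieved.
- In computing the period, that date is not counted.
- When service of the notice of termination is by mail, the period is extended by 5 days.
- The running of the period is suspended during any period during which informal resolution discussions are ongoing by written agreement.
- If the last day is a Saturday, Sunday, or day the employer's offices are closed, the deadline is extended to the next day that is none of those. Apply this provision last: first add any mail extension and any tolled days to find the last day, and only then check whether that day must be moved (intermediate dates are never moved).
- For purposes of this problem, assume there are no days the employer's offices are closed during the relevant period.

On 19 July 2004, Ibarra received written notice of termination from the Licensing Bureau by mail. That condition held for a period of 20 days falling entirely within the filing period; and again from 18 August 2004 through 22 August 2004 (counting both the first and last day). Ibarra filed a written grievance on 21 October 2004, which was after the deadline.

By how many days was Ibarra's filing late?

31 days

31 days after 19 July 2004 is August 19, 2004.
Service was by mail, adding 5 days: August 19, 2004 + 5 days = August 24, 2004.
Tolling adds 20 days: August 24, 2004 + 20 days = September 13, 2004.
From August 18, 2004 through August 22, 2004 inclusive is 5 days; tolling adds 5 days: September 13, 2004 + 5 days = September 18, 2004.
September 18, 2004 is Saturday; September 19, 2004 is Sunday. The next qualifying day is September 20, 2004.
The deadline is September 20, 2004; from September 20, 2004 to October 21, 2004 is 31 days.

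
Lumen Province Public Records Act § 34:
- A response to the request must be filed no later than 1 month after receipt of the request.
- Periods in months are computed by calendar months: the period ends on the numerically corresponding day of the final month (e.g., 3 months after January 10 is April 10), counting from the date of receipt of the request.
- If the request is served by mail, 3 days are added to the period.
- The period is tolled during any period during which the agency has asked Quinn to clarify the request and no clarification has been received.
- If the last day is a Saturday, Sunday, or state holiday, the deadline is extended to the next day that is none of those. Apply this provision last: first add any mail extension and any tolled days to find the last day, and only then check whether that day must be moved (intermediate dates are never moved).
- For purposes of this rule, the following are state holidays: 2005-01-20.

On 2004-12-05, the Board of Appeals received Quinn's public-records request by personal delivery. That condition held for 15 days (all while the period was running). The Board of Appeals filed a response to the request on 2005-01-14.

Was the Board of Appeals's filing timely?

Yes

1 month after 2004-12-05 is January 5, 2005.
Service was not by mail, so no mail extension applies.
Tolling adds 15 days: January 5, 2005 + 15 days = January 20, 2005.
January 20, 2005 is a listed holiday. The next qualifying day is January 21, 2005.
The deadline is January 21, 2005; the filing on January 14, 2005 is on or before that date.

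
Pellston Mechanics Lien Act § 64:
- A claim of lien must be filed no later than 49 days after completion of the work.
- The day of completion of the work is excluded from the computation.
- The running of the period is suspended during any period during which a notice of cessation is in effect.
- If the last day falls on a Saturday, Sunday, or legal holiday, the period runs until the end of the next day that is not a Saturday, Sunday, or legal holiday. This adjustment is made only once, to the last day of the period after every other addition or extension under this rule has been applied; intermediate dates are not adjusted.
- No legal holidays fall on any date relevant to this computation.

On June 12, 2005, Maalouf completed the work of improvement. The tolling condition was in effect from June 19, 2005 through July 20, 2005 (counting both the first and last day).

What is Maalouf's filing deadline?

49 days after June 12, 2005 is July 31, 2005.
From June 19, 2005 through July 20, 2005 inclusive is 32 days; tolling adds 32 days: July 31, 2005 + 32 days = September 1, 2005.
September 1, 2005 is a Thursday and not a legal holiday, so no extension applies.

September 1, 2005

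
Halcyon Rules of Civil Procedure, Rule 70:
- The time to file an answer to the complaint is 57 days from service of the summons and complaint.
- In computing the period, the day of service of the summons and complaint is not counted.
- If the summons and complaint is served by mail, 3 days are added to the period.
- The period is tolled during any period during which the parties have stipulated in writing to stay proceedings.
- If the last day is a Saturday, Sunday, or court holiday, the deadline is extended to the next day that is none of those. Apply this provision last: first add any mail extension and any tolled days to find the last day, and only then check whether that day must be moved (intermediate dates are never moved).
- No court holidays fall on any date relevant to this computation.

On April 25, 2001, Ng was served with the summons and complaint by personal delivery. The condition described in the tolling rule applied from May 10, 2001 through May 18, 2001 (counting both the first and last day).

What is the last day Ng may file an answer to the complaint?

57 days after April 25, 2001 is June 21, 2001.
Service was not by mail, so no mail extension applies.
From May 10, 2001 through May 18, 2001 inclusive is 9 days; tolling adds 9 days: June 21, 2001 + 9 days = June 30, 2001.
June 30, 2001 is Saturday; July 1, 2001 is Sunday. The next qualifying day is July 2, 2001.

July 2, 2001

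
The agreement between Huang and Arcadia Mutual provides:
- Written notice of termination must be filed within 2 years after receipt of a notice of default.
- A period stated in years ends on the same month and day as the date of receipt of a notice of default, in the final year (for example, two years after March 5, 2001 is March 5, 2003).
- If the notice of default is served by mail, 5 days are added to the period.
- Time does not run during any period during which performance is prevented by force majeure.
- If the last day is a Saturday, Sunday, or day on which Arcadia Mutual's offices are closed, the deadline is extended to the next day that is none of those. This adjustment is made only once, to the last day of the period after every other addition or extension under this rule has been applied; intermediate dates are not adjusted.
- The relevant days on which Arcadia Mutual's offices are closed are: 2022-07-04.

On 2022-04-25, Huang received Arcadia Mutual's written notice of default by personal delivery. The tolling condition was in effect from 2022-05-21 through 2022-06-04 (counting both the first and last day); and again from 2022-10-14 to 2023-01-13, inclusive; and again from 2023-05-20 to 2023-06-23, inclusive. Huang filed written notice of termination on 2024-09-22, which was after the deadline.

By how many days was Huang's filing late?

6 days

2 years after 2022-04-25 is April 25, 2024.
Service was not by mail, so no mail extension applies.
From May 21, 2022 through June 4, 2022 inclusive is 15 days; tolling adds 15 days: April 25, 2024 + 15 days = May 10, 2024.
From October 14, 2022 through January 13, 2023 inclusive is 92 days; tolling adds 92 days: May 10, 2024 + 92 days = August 10, 2024.
From May 20, 2023 through June 23, 2023 inclusive is 35 days; tolling adds 35 days: August 10, 2024 + 35 days = September 14, 2024.
September 14, 2024 is Saturday; September 15, 2024 is Sunday. The next qualifying day is September 16, 2024.
The deadline is September 16, 2024; from September 16, 2024 to September 22, 2024 is 6 days.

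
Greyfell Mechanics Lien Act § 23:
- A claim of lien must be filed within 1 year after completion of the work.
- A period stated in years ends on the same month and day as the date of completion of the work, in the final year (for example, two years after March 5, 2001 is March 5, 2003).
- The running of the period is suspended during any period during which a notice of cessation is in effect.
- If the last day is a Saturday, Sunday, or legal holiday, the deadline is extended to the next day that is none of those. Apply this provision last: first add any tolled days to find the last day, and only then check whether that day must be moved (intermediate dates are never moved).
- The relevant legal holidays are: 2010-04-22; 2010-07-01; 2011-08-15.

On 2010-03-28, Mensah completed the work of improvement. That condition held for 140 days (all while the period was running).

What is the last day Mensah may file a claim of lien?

1 year after 2010-03-28 is March 28, 2011.
Tolling adds 140 days: March 28, 2011 + 140 days = August 15, 2011.
August 15, 2011 is a listed holiday. The next qualifying day is August 16, 2011.

August 16, 2011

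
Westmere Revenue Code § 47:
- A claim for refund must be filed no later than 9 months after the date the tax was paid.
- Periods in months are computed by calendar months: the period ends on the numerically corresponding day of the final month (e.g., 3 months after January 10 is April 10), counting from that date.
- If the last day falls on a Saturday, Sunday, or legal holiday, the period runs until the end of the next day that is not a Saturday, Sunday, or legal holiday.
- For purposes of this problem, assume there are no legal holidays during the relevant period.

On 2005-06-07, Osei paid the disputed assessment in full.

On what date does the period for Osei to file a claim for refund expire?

March 7, 2006

9 months after 2005-06-07 is March 7, 2006.
March 7, 2006 is a Tuesday and not a legal holiday, so no extension applies.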